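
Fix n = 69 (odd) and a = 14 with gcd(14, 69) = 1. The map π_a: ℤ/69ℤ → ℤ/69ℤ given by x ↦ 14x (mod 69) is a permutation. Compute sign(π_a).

+1

Start at x=65: 65 → 13 → 44 → 64 → 68 → 55 → 11 → … (one orbit).
Decompose π into cycles: lengths [22, 22, 22, 2, 1] (5 cycles, including the fixed point 0).
sign(π) = (−1)^{n − #cycles} = (−1)^{69−5} = (−1)^64 = +1.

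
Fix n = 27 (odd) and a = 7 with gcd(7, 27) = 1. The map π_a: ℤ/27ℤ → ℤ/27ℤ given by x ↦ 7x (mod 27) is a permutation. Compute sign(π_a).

Start at x=25: 25 → 13 → 10 → 16 → 4 → 1 → 7 → … (one orbit).
7 cycles of lengths [9, 9, 3, 3, 1, 1, 1].
27 − 7 = 20 transpositions; sign(π) = (−1)^20 = +1.

+1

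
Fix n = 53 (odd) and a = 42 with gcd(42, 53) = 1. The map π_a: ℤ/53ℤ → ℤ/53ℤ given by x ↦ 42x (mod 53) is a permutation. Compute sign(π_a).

+1

Orbit of 42 under x↦42x: [42, 15, 47, 13, 16, 36, 28]… (length divides ord_53(42)).
Cycle lengths of π_42 on ℤ/53ℤ: [13, 13, 13, 13, 1]; 5 cycles in total.
n − c = 53 − 5 = 48; sign = (−1)^48 = +1.
Check: (42/53) = +1 by Zolotarev.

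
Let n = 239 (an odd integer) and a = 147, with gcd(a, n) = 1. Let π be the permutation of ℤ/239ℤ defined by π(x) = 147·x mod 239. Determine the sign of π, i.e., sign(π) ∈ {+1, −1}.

+1

Start at x=192: 192 → 22 → 127 → 27 → 145 → 44 → 15 → … (one orbit).
3 cycles of lengths [119, 119, 1].
sign(π) = (−1)^{n − #cycles} = (−1)^{239−3} = (−1)^236 = +1.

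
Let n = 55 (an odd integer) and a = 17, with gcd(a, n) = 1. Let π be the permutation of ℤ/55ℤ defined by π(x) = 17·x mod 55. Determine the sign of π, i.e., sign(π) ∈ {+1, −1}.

+1

Trace 52: π^k(52) = [52, 4, 13, 1, 17, 14, 18] for k=0..6.
Decompose π into cycles: lengths [20, 20, 10, 4, 1] (5 cycles, including the fixed point 0).
n − c = 55 − 5 = 50; sign = (−1)^50 = +1.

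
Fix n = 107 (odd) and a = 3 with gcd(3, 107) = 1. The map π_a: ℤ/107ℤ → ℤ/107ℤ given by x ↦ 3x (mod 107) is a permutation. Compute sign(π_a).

Orbit of 61 under x↦3x: [61, 76, 14, 42, 19, 57, 64]… (length divides ord_107(3)).
Cycle type of π: 53×2 + 1; total 3 cycles.
sign(π) = (−1)^{n − #cycles} = (−1)^{107−3} = (−1)^104 = +1.

+1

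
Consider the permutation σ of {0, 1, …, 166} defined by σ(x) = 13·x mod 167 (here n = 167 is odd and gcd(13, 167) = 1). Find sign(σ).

-1

Trace 145: π^k(145) = [145, 48, 123, 96, 79, 25, 158] for k=0..6.
π_13 has 2 disjoint cycles with lengths [166, 1] on {0,…,166}.
167 − 2 = 165 transpositions; sign(π) = (−1)^165 = -1.
Via Zolotarev, sign(π_{13}) = (13|167) = -1.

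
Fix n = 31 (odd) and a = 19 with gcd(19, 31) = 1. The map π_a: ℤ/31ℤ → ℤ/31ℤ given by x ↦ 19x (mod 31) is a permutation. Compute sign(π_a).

+1

Orbit of 4 under x↦19x: [4, 14, 18, 1, 19, 20, 8]… (length divides ord_31(19)).
Cycle lengths of π_19 on ℤ/31ℤ: [15, 15, 1]; 3 cycles in total.
n − c = 31 − 3 = 28; sign = (−1)^28 = +1.
(19|31)_J = +1 (Zolotarev's lemma cross-check).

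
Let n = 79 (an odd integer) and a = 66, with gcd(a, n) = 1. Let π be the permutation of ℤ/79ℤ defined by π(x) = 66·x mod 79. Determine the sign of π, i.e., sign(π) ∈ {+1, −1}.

-1

Orbit of 21 under x↦66x: [21, 43, 73, 78, 13, 68, 64]… (length divides ord_79(66)).
Decompose π into cycles: lengths [78, 1] (2 cycles, including the fixed point 0).
sign(π) = (−1)^{n − #cycles} = (−1)^{79−2} = (−1)^77 = -1.
Check: (66/79) = -1 by Zolotarev.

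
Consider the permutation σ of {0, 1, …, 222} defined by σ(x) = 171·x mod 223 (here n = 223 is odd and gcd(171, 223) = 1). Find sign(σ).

Start at x=33: 33 → 68 → 32 → 120 → 4 → 15 → 112 → … (one orbit).
Cycle lengths of π_171 on ℤ/223ℤ: [37, 37, 37, 37, 37, 37, 1]; 7 cycles in total.
sign(π) = (−1)^{n − #cycles} = (−1)^{223−7} = (−1)^216 = +1.

+1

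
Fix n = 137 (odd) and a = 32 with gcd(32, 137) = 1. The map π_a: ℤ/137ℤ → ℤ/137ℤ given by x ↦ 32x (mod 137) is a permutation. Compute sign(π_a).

+1

Trace 112: π^k(112) = [112, 22, 19, 60, 2, 64, 130] for k=0..6.
Cycle type of π: 68×2 + 1; total 3 cycles.
Σ(ℓ_i−1) = 137−3 = 134; sign = (−1)^134 = +1.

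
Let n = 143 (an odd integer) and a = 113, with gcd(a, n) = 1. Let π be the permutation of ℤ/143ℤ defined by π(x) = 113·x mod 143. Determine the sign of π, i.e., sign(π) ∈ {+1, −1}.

Start at x=133: 133 → 14 → 9 → 16 → 92 → 100 → 3 → … (one orbit).
Cycle lengths of π_113 on ℤ/143ℤ: [15, 15, 15, 15, 15, 15, 15, 15, 5, 5, 3, 3, 3, 3, 1]; 15 cycles in total.
With 15 cycles on 143 points, sign = (−1)^{143−15} = +1.

+1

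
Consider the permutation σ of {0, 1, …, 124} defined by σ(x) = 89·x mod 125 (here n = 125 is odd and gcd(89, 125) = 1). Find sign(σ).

+1

Trace 84: π^k(84) = [84, 101, 114, 21, 119, 91, 99] for k=0..6.
Cycle lengths of π_89 on ℤ/125ℤ: [50, 50, 10, 10, 2, 2, 1]; 7 cycles in total.
n − c = 125 − 7 = 118; sign = (−1)^118 = +1.
Zolotarev: (89|125) = +1, matching the cycle-count sign.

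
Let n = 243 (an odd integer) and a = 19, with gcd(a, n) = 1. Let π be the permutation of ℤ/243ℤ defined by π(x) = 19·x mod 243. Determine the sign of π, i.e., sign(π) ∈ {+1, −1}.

Orbit of 136 under x↦19x: [136, 154, 10, 190, 208, 64, 1]… (length divides ord_243(19)).
27 cycles of lengths [27, 27, 27, 27, 27, 27, 9, 9, 9, 9, 9, 9, 3, 3, 3, 3, 3, 3, 1, 1, 1, 1, 1, 1, 1, 1, 1].
With 27 cycles on 243 points, sign = (−1)^{243−27} = +1.

+1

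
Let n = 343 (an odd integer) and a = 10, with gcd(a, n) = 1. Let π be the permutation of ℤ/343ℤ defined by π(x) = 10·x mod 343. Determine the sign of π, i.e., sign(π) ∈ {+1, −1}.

-1

Start at x=80: 80 → 114 → 111 → 81 → 124 → 211 → 52 → … (one orbit).
Cycle lengths of π_10 on ℤ/343ℤ: [294, 42, 6, 1]; 4 cycles in total.
n − c = 343 − 4 = 339; sign = (−1)^339 = -1.
Zolotarev: (10|343) = -1, matching the cycle-count sign.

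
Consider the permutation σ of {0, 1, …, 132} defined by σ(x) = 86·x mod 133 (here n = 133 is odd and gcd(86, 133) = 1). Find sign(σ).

-1

Orbit of 51 under x↦86x: [51, 130, 8, 23, 116, 1, 86]… (length divides ord_133(86)).
π_86 has 10 disjoint cycles with lengths [18, 18, 18, 18, 18, 18, 18, 3, 3, 1] on {0,…,132}.
133 − 10 = 123 transpositions; sign(π) = (−1)^123 = -1.
Zolotarev: (86|133) = -1, matching the cycle-count sign.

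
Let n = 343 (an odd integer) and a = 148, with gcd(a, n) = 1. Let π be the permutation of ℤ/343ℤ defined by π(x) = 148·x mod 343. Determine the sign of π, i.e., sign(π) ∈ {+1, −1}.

Start at x=99: 99 → 246 → 50 → 197 → 1 → 148 → 295 → 99 (one orbit).
Decompose π into cycles: lengths [7, 7, 7, 7, 7, 7, 7, 7, 7, 7, 7, 7, 7, 7, 7, 7, 7, 7, 7, 7, 7, 7, 7, 7, 7, 7, 7, 7, 7, 7, 7, 7, 7, 7, 7, 7, 7, 7, 7, 7, 7, 7, 1, 1, 1, 1, 1, 1, 1, 1, 1, 1, 1, 1, 1, 1, 1, 1, 1, 1, 1, 1, 1, 1, 1, 1, 1, 1, 1, 1, 1, 1, 1, 1, 1, 1, 1, 1, 1, 1, 1, 1, 1, 1, 1, 1, 1, 1, 1, 1, 1] (91 cycles, including the fixed point 0).
n − c = 343 − 91 = 252; sign = (−1)^252 = +1.
Check: (148/343) = +1 by Zolotarev.

+1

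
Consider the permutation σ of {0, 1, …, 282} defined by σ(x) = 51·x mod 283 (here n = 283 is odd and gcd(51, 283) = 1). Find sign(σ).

+1

Start at x=29: 29 → 64 → 151 → 60 → 230 → 127 → 251 → … (one orbit).
Cycle type of π: 47×6 + 1; total 7 cycles.
Σ(ℓ_i−1) = 283−7 = 276; sign = (−1)^276 = +1.
Check: (51/283) = +1 by Zolotarev.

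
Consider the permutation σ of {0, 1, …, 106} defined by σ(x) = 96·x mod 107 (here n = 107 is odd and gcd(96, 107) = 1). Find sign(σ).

-1

Orbit of 12 under x↦96x: [12, 82, 61, 78, 105, 22, 79]… (length divides ord_107(96)).
2 cycles of lengths [106, 1].
107 − 2 = 105 transpositions; sign(π) = (−1)^105 = -1.
Zolotarev: (96|107) = -1, matching the cycle-count sign.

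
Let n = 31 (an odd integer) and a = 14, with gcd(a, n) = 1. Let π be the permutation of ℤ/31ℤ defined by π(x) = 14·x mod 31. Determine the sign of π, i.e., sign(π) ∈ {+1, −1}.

+1

Trace 28: π^k(28) = [28, 20, 1, 14, 10, 16, 7] for k=0..6.
Cycle lengths of π_14 on ℤ/31ℤ: [15, 15, 1]; 3 cycles in total.
n − c = 31 − 3 = 28; sign = (−1)^28 = +1.
Via Zolotarev, sign(π_{14}) = (14|31) = +1.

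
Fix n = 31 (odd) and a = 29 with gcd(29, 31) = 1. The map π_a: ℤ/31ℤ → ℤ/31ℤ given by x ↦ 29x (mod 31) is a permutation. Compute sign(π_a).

Trace 29: π^k(29) = [29, 4, 23, 16, 30, 2, 27] for k=0..6.
Cycle lengths of π_29 on ℤ/31ℤ: [10, 10, 10, 1]; 4 cycles in total.
31 − 4 = 27 transpositions; sign(π) = (−1)^27 = -1.
(29|31)_J = -1 (Zolotarev's lemma cross-check).

-1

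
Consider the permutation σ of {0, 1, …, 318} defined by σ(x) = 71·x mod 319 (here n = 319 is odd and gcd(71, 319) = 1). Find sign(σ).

+1

Trace 144: π^k(144) = [144, 16, 179, 268, 207, 23, 38] for k=0..6.
π_71 has 9 disjoint cycles with lengths [70, 70, 70, 70, 14, 14, 5, 5, 1] on {0,…,318}.
n − c = 319 − 9 = 310; sign = (−1)^310 = +1.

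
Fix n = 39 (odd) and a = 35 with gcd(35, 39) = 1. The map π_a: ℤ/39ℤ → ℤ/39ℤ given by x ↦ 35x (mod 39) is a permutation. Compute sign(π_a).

Start at x=14: 14 → 22 → 29 → 1 → 35 → 16 → 14 (one orbit).
Cycle lengths of π_35 on ℤ/39ℤ: [6, 6, 6, 6, 3, 3, 3, 3, 2, 1]; 10 cycles in total.
With 10 cycles on 39 points, sign = (−1)^{39−10} = -1.

-1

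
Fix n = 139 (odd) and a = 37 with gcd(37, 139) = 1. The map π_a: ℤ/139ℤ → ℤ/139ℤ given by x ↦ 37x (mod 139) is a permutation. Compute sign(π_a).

+1

Trace 11: π^k(11) = [11, 129, 47, 71, 125, 38, 16] for k=0..6.
Cycle lengths of π_37 on ℤ/139ℤ: [69, 69, 1]; 3 cycles in total.
n − c = 139 − 3 = 136; sign = (−1)^136 = +1.
Check: (37/139) = +1 by Zolotarev.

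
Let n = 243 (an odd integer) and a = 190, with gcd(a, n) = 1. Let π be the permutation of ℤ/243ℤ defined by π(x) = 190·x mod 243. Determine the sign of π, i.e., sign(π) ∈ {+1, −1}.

Start at x=136: 136 → 82 → 28 → 217 → 163 → 109 → 55 → … (one orbit).
Decompose π into cycles: lengths [9, 9, 9, 9, 9, 9, 9, 9, 9, 9, 9, 9, 9, 9, 9, 9, 9, 9, 3, 3, 3, 3, 3, 3, 3, 3, 3, 3, 3, 3, 3, 3, 3, 3, 3, 3, 1, 1, 1, 1, 1, 1, 1, 1, 1, 1, 1, 1, 1, 1, 1, 1, 1, 1, 1, 1, 1, 1, 1, 1, 1, 1, 1] (63 cycles, including the fixed point 0).
With 63 cycles on 243 points, sign = (−1)^{243−63} = +1.

+1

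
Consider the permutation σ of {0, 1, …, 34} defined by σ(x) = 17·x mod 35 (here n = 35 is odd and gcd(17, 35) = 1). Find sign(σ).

Trace 27: π^k(27) = [27, 4, 33, 1, 17, 9, 13] for k=0..6.
Decompose π into cycles: lengths [12, 12, 6, 4, 1] (5 cycles, including the fixed point 0).
sign(π) = (−1)^{n − #cycles} = (−1)^{35−5} = (−1)^30 = +1.
(17|35)_J = +1 (Zolotarev's lemma cross-check).

+1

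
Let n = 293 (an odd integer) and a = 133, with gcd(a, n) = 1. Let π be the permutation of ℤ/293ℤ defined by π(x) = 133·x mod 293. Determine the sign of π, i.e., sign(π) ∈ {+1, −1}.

+1

Orbit of 222 under x↦133x: [222, 226, 172, 22, 289, 54, 150]… (length divides ord_293(133)).
Cycle type of π: 73×4 + 1; total 5 cycles.
Σ(ℓ_i−1) = 293−5 = 288; sign = (−1)^288 = +1.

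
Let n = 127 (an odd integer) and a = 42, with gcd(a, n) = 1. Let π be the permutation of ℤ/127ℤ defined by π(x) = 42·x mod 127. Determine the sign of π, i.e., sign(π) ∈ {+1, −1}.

Orbit of 60 under x↦42x: [60, 107, 49, 26, 76, 17, 79]… (length divides ord_127(42)).
Decompose π into cycles: lengths [63, 63, 1] (3 cycles, including the fixed point 0).
Σ(ℓ_i−1) = 127−3 = 124; sign = (−1)^124 = +1.
(42|127)_J = +1 (Zolotarev's lemma cross-check).

+1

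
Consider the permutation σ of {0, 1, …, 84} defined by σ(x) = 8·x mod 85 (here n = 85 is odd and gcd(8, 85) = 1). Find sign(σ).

Trace 64: π^k(64) = [64, 2, 16, 43, 4, 32, 1] for k=0..6.
12 cycles of lengths [8, 8, 8, 8, 8, 8, 8, 8, 8, 8, 4, 1].
85 − 12 = 73 transpositions; sign(π) = (−1)^73 = -1.

-1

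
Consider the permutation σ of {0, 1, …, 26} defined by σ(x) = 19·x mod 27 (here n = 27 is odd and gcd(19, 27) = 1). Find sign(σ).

+1

Start at x=1: 1 → 19 → 10 → 1 (one orbit).
Cycle lengths of π_19 on ℤ/27ℤ: [3, 3, 3, 3, 3, 3, 1, 1, 1, 1, 1, 1, 1, 1, 1]; 15 cycles in total.
n − c = 27 − 15 = 12; sign = (−1)^12 = +1.
Via Zolotarev, sign(π_{19}) = (19|27) = +1.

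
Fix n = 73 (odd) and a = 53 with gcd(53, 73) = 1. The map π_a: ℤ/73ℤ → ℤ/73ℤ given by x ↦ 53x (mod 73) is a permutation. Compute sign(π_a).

-1

Orbit of 14 under x↦53x: [14, 12, 52, 55, 68, 27, 44]… (length divides ord_73(53)).
2 cycles of lengths [72, 1].
n − c = 73 − 2 = 71; sign = (−1)^71 = -1.
(53|73)_J = -1 (Zolotarev's lemma cross-check).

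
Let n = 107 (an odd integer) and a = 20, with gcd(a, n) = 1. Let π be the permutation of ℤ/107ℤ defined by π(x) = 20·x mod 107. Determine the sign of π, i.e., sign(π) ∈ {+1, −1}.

-1

Start at x=75: 75 → 2 → 40 → 51 → 57 → 70 → 9 → … (one orbit).
2 cycles of lengths [106, 1].
n − c = 107 − 2 = 105; sign = (−1)^105 = -1.
Check: (20/107) = -1 by Zolotarev.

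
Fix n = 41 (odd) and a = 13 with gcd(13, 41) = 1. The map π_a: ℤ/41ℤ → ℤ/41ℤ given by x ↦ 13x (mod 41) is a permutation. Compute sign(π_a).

Start at x=10: 10 → 7 → 9 → 35 → 4 → 11 → 20 → … (one orbit).
π_13 has 2 disjoint cycles with lengths [40, 1] on {0,…,40}.
With 2 cycles on 41 points, sign = (−1)^{41−2} = -1.

-1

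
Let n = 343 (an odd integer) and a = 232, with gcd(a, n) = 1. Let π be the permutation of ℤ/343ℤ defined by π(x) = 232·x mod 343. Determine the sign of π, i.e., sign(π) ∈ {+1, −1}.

+1

Start at x=1: 1 → 232 → 316 → 253 → 43 → 29 → 211 → … (one orbit).
π_232 has 19 disjoint cycles with lengths [49, 49, 49, 49, 49, 49, 7, 7, 7, 7, 7, 7, 1, 1, 1, 1, 1, 1, 1] on {0,…,342}.
343 − 19 = 324 transpositions; sign(π) = (−1)^324 = +1.
The Jacobi symbol (232|343) = +1 (Zolotarev) agrees.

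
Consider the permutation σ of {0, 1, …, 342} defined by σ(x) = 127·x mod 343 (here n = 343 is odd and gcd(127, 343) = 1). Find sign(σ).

+1

Start at x=288: 288 → 218 → 246 → 29 → 253 → 232 → 309 → … (one orbit).
The orbit structure of x ↦ 127x mod 343: 19 orbits of sizes [49, 49, 49, 49, 49, 49, 7, 7, 7, 7, 7, 7, 1, 1, 1, 1, 1, 1, 1].
Σ(ℓ_i−1) = 343−19 = 324; sign = (−1)^324 = +1.
Zolotarev: (127|343) = +1, matching the cycle-count sign.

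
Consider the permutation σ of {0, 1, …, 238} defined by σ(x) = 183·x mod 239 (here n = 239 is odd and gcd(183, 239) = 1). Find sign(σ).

+1

Trace 176: π^k(176) = [176, 182, 85, 20, 75, 102, 24] for k=0..6.
Decompose π into cycles: lengths [119, 119, 1] (3 cycles, including the fixed point 0).
239 − 3 = 236 transpositions; sign(π) = (−1)^236 = +1.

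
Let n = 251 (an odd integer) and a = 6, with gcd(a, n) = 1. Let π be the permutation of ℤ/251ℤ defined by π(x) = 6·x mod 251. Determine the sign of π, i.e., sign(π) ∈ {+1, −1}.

-1

Trace 222: π^k(222) = [222, 77, 211, 11, 66, 145, 117] for k=0..6.
2 cycles of lengths [250, 1].
n − c = 251 − 2 = 249; sign = (−1)^249 = -1.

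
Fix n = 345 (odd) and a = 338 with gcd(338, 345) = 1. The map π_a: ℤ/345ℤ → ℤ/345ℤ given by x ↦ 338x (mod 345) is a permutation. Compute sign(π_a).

Orbit of 139 under x↦338x: [139, 62, 256, 278, 124, 167, 211]… (length divides ord_345(338)).
π_338 has 15 disjoint cycles with lengths [44, 44, 44, 44, 44, 44, 22, 22, 11, 11, 4, 4, 4, 2, 1] on {0,…,344}.
Σ(ℓ_i−1) = 345−15 = 330; sign = (−1)^330 = +1.
Check: (338/345) = +1 by Zolotarev.

+1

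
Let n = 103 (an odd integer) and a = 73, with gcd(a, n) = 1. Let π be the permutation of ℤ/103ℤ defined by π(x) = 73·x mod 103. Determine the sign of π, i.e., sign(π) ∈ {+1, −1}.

-1

Trace 37: π^k(37) = [37, 23, 31, 100, 90, 81, 42] for k=0..6.
4 cycles of lengths [34, 34, 34, 1].
n − c = 103 − 4 = 99; sign = (−1)^99 = -1.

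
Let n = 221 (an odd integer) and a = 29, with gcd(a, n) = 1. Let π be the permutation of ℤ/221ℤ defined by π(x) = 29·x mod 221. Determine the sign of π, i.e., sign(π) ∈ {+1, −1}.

Start at x=40: 40 → 55 → 48 → 66 → 146 → 35 → 131 → … (one orbit).
Cycle type of π: 48×4 + 16 + 3×4 + 1; total 10 cycles.
With 10 cycles on 221 points, sign = (−1)^{221−10} = -1.
The Jacobi symbol (29|221) = -1 (Zolotarev) agrees.

-1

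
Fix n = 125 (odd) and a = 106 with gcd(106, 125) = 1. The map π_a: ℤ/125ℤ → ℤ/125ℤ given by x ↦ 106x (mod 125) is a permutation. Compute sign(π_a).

+1

Orbit of 61 under x↦106x: [61, 91, 21, 101, 81, 86, 116]… (length divides ord_125(106)).
13 cycles of lengths [25, 25, 25, 25, 5, 5, 5, 5, 1, 1, 1, 1, 1].
125 − 13 = 112 transpositions; sign(π) = (−1)^112 = +1.
Check: (106/125) = +1 by Zolotarev.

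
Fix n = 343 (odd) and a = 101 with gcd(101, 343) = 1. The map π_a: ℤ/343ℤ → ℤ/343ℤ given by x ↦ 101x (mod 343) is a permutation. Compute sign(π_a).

-1

Trace 22: π^k(22) = [22, 164, 100, 153, 18, 103, 113] for k=0..6.
Cycle type of π: 294 + 42 + 6 + 1; total 4 cycles.
With 4 cycles on 343 points, sign = (−1)^{343−4} = -1.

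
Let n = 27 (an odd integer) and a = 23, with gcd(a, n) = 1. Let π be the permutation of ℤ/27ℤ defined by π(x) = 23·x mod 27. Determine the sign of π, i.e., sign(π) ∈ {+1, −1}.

-1

Trace 1: π^k(1) = [1, 23, 16, 17, 13, 2, 19] for k=0..6.
Cycle type of π: 18 + 6 + 2 + 1; total 4 cycles.
sign(π) = (−1)^{n − #cycles} = (−1)^{27−4} = (−1)^23 = -1.
Zolotarev: (23|27) = -1, matching the cycle-count sign.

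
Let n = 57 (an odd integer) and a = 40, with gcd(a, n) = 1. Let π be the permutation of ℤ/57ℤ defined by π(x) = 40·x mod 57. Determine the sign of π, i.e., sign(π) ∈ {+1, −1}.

-1

Orbit of 1 under x↦40x: [1, 40, 4, 46, 16, 13, 7]… (length divides ord_57(40)).
Decompose π into cycles: lengths [18, 18, 18, 1, 1, 1] (6 cycles, including the fixed point 0).
57 − 6 = 51 transpositions; sign(π) = (−1)^51 = -1.
Via Zolotarev, sign(π_{40}) = (40|57) = -1.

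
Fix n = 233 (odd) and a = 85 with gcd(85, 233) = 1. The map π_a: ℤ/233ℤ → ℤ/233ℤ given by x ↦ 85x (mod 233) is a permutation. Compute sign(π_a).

+1

Start at x=49: 49 → 204 → 98 → 175 → 196 → 117 → 159 → … (one orbit).
5 cycles of lengths [58, 58, 58, 58, 1].
With 5 cycles on 233 points, sign = (−1)^{233−5} = +1.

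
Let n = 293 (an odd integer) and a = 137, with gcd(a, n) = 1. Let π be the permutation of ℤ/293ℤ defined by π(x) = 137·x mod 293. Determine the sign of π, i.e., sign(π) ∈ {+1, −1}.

+1

Trace 172: π^k(172) = [172, 124, 287, 57, 191, 90, 24] for k=0..6.
π_137 has 5 disjoint cycles with lengths [73, 73, 73, 73, 1] on {0,…,292}.
n − c = 293 − 5 = 288; sign = (−1)^288 = +1.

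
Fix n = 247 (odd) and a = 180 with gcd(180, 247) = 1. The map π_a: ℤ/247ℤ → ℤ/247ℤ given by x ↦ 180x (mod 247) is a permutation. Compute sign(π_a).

Orbit of 96 under x↦180x: [96, 237, 176, 64, 158, 35, 125]… (length divides ord_247(180)).
Cycle type of π: 36×6 + 12 + 9×2 + 1; total 10 cycles.
Σ(ℓ_i−1) = 247−10 = 237; sign = (−1)^237 = -1.

-1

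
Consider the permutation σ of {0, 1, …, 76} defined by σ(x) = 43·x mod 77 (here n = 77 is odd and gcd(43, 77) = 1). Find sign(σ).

-1

Trace 43: π^k(43) = [43, 1] for k=0..1.
Cycle type of π: 2×35 + 1×7; total 42 cycles.
42 cycles on 77: each ℓ→(−1)^(ℓ−1), product (−1)^35 = -1.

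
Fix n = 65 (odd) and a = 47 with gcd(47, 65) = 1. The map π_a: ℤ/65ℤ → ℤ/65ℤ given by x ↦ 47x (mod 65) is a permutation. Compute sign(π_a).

+1

Start at x=1: 1 → 47 → 64 → 18 → 1 (one orbit).
The orbit structure of x ↦ 47x mod 65: 17 orbits of sizes [4, 4, 4, 4, 4, 4, 4, 4, 4, 4, 4, 4, 4, 4, 4, 4, 1].
17 cycles on 65: each ℓ→(−1)^(ℓ−1), product (−1)^48 = +1.
Via Zolotarev, sign(π_{47}) = (47|65) = +1.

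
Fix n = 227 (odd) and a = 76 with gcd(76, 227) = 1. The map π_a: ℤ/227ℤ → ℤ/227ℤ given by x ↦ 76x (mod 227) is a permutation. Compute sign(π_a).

+1

Start at x=110: 110 → 188 → 214 → 147 → 49 → 92 → 182 → … (one orbit).
π_76 has 3 disjoint cycles with lengths [113, 113, 1] on {0,…,226}.
With 3 cycles on 227 points, sign = (−1)^{227−3} = +1.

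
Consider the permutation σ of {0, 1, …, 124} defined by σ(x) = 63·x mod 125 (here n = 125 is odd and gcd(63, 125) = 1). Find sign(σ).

-1

Trace 6: π^k(6) = [6, 3, 64, 32, 16, 8, 4] for k=0..6.
The orbit structure of x ↦ 63x mod 125: 4 orbits of sizes [100, 20, 4, 1].
sign(π) = (−1)^{n − #cycles} = (−1)^{125−4} = (−1)^121 = -1.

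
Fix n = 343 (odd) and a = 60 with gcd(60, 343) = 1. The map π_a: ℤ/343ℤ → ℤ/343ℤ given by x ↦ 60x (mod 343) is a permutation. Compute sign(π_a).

Trace 197: π^k(197) = [197, 158, 219, 106, 186, 184, 64] for k=0..6.
π_60 has 7 disjoint cycles with lengths [147, 147, 21, 21, 3, 3, 1] on {0,…,342}.
7 cycles on 343: each ℓ→(−1)^(ℓ−1), product (−1)^336 = +1.

+1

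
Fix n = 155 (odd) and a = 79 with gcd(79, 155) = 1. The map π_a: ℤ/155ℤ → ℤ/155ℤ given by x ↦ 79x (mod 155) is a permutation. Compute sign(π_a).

-1

Trace 154: π^k(154) = [154, 76, 114, 16, 24, 36, 54] for k=0..6.
The orbit structure of x ↦ 79x mod 155: 8 orbits of sizes [30, 30, 30, 30, 30, 2, 2, 1].
155 − 8 = 147 transpositions; sign(π) = (−1)^147 = -1.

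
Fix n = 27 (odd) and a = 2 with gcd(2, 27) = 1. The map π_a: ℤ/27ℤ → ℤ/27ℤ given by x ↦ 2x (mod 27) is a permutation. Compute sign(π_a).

-1

Trace 7: π^k(7) = [7, 14, 1, 2, 4, 8, 16] for k=0..6.
π_2 has 4 disjoint cycles with lengths [18, 6, 2, 1] on {0,…,26}.
sign(π) = (−1)^{n − #cycles} = (−1)^{27−4} = (−1)^23 = -1.
Zolotarev: (2|27) = -1, matching the cycle-count sign.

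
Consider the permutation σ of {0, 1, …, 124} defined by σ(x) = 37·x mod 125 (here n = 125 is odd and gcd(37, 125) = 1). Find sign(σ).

-1

Trace 119: π^k(119) = [119, 28, 36, 82, 34, 8, 46] for k=0..6.
π_37 has 4 disjoint cycles with lengths [100, 20, 4, 1] on {0,…,124}.
n − c = 125 − 4 = 121; sign = (−1)^121 = -1.
Zolotarev: (37|125) = -1, matching the cycle-count sign.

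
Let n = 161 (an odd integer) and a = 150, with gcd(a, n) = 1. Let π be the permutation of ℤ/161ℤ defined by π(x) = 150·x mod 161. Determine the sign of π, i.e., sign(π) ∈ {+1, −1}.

-1

Trace 95: π^k(95) = [95, 82, 64, 101, 16, 146, 4] for k=0..6.
Cycle type of π: 66×2 + 11×2 + 6 + 1; total 6 cycles.
Σ(ℓ_i−1) = 161−6 = 155; sign = (−1)^155 = -1.
The Jacobi symbol (150|161) = -1 (Zolotarev) agrees.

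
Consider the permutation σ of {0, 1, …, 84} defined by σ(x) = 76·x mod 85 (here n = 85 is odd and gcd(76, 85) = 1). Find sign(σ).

+1

Start at x=26: 26 → 21 → 66 → 1 → 76 → 81 → 36 → … (one orbit).
The orbit structure of x ↦ 76x mod 85: 15 orbits of sizes [8, 8, 8, 8, 8, 8, 8, 8, 8, 8, 1, 1, 1, 1, 1].
n − c = 85 − 15 = 70; sign = (−1)^70 = +1.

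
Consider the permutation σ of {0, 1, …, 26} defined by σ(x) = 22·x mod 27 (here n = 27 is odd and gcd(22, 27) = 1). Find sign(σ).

+1

Trace 13: π^k(13) = [13, 16, 1, 22, 25, 10, 4] for k=0..6.
Cycle lengths of π_22 on ℤ/27ℤ: [9, 9, 3, 3, 1, 1, 1]; 7 cycles in total.
Σ(ℓ_i−1) = 27−7 = 20; sign = (−1)^20 = +1.
The Jacobi symbol (22|27) = +1 (Zolotarev) agrees.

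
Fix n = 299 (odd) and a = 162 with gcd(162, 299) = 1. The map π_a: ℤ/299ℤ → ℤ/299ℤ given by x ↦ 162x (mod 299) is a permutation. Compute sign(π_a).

-1

Start at x=231: 231 → 47 → 139 → 93 → 116 → 254 → 185 → … (one orbit).
The orbit structure of x ↦ 162x mod 299: 46 orbits of sizes [12, 12, 12, 12, 12, 12, 12, 12, 12, 12, 12, 12, 12, 12, 12, 12, 12, 12, 12, 12, 12, 12, 12, 1, 1, 1, 1, 1, 1, 1, 1, 1, 1, 1, 1, 1, 1, 1, 1, 1, 1, 1, 1, 1, 1, 1].
With 46 cycles on 299 points, sign = (−1)^{299−46} = -1.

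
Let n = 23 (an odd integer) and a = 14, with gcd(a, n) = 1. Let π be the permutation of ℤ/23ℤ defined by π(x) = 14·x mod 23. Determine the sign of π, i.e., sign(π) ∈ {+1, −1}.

Trace 16: π^k(16) = [16, 17, 8, 20, 4, 10, 2] for k=0..6.
Cycle type of π: 22 + 1; total 2 cycles.
Σ(ℓ_i−1) = 23−2 = 21; sign = (−1)^21 = -1.

-1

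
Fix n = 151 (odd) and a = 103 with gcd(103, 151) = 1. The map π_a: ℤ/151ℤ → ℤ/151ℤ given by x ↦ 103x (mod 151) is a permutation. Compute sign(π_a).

+1

Trace 72: π^k(72) = [72, 17, 90, 59, 37, 36, 84] for k=0..6.
3 cycles of lengths [75, 75, 1].
151 − 3 = 148 transpositions; sign(π) = (−1)^148 = +1.
Check: (103/151) = +1 by Zolotarev.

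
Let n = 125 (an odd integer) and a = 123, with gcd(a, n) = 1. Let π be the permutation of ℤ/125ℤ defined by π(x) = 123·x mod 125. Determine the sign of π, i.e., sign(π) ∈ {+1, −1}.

Orbit of 119 under x↦123x: [119, 12, 101, 48, 29, 67, 116]… (length divides ord_125(123)).
The orbit structure of x ↦ 123x mod 125: 4 orbits of sizes [100, 20, 4, 1].
Σ(ℓ_i−1) = 125−4 = 121; sign = (−1)^121 = -1.

-1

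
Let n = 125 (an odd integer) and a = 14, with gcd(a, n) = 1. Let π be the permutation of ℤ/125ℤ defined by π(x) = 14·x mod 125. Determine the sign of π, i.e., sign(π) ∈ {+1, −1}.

Start at x=84: 84 → 51 → 89 → 121 → 69 → 91 → 24 → … (one orbit).
Decompose π into cycles: lengths [50, 50, 10, 10, 2, 2, 1] (7 cycles, including the fixed point 0).
Σ(ℓ_i−1) = 125−7 = 118; sign = (−1)^118 = +1.
Zolotarev: (14|125) = +1, matching the cycle-count sign.

+1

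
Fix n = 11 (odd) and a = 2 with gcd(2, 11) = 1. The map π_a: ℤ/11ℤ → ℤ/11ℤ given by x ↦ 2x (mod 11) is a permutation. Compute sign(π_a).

-1

Start at x=9: 9 → 7 → 3 → 6 → 1 → 2 → 4 → … (one orbit).
Cycle lengths of π_2 on ℤ/11ℤ: [10, 1]; 2 cycles in total.
Σ(ℓ_i−1) = 11−2 = 9; sign = (−1)^9 = -1.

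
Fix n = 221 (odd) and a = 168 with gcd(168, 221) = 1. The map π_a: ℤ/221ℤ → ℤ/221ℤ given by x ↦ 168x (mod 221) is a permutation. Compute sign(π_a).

+1

Orbit of 155 under x↦168x: [155, 183, 25, 1, 168, 157, 77]… (length divides ord_221(168)).
Decompose π into cycles: lengths [8, 8, 8, 8, 8, 8, 8, 8, 8, 8, 8, 8, 8, 8, 8, 8, 8, 8, 8, 8, 8, 8, 8, 8, 8, 8, 2, 2, 2, 2, 2, 2, 1] (33 cycles, including the fixed point 0).
221 − 33 = 188 transpositions; sign(π) = (−1)^188 = +1.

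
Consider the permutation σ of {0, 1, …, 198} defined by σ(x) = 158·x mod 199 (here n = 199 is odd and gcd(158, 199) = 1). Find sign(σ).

Start at x=45: 45 → 145 → 25 → 169 → 36 → 116 → 20 → … (one orbit).
π_158 has 3 disjoint cycles with lengths [99, 99, 1] on {0,…,198}.
With 3 cycles on 199 points, sign = (−1)^{199−3} = +1.
Via Zolotarev, sign(π_{158}) = (158|199) = +1.

+1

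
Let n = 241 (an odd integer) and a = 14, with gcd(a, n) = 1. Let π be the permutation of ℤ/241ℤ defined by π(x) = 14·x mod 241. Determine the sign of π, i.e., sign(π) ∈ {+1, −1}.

Orbit of 231 under x↦14x: [231, 101, 209, 34, 235, 157, 29]… (length divides ord_241(14)).
2 cycles of lengths [240, 1].
sign(π) = (−1)^{n − #cycles} = (−1)^{241−2} = (−1)^239 = -1.
Via Zolotarev, sign(π_{14}) = (14|241) = -1.

-1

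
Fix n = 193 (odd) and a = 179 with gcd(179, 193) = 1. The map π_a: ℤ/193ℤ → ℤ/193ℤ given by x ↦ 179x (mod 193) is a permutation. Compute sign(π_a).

+1

Orbit of 112 under x↦179x: [112, 169, 143, 121, 43, 170, 129]… (length divides ord_193(179)).
Cycle lengths of π_179 on ℤ/193ℤ: [32, 32, 32, 32, 32, 32, 1]; 7 cycles in total.
7 cycles on 193: each ℓ→(−1)^(ℓ−1), product (−1)^186 = +1.
Via Zolotarev, sign(π_{179}) = (179|193) = +1.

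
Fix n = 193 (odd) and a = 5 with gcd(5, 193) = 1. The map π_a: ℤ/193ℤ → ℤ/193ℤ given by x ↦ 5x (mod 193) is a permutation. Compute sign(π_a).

-1

Start at x=136: 136 → 101 → 119 → 16 → 80 → 14 → 70 → … (one orbit).
2 cycles of lengths [192, 1].
n − c = 193 − 2 = 191; sign = (−1)^191 = -1.
The Jacobi symbol (5|193) = -1 (Zolotarev) agrees.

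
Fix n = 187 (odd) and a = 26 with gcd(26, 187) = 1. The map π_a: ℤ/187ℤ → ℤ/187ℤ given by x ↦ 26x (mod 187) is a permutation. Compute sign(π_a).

+1

Orbit of 169 under x↦26x: [169, 93, 174, 36, 1, 26, 115]… (length divides ord_187(26)).
π_26 has 9 disjoint cycles with lengths [40, 40, 40, 40, 8, 8, 5, 5, 1] on {0,…,186}.
n − c = 187 − 9 = 178; sign = (−1)^178 = +1.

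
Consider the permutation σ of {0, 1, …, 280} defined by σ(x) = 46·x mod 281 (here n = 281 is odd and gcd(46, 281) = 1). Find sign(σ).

-1

Orbit of 21 under x↦46x: [21, 123, 38, 62, 42, 246, 76]… (length divides ord_281(46)).
Decompose π into cycles: lengths [280, 1] (2 cycles, including the fixed point 0).
n − c = 281 − 2 = 279; sign = (−1)^279 = -1.
(46|281)_J = -1 (Zolotarev's lemma cross-check).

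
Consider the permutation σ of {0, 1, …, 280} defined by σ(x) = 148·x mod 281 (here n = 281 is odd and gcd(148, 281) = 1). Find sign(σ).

-1

Orbit of 51 under x↦148x: [51, 242, 129, 265, 161, 224, 275]… (length divides ord_281(148)).
π_148 has 2 disjoint cycles with lengths [280, 1] on {0,…,280}.
281 − 2 = 279 transpositions; sign(π) = (−1)^279 = -1.
The Jacobi symbol (148|281) = -1 (Zolotarev) agrees.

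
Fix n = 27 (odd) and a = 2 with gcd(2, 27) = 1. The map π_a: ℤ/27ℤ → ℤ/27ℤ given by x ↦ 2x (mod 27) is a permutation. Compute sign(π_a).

Start at x=22: 22 → 17 → 7 → 14 → 1 → 2 → 4 → … (one orbit).
The orbit structure of x ↦ 2x mod 27: 4 orbits of sizes [18, 6, 2, 1].
n − c = 27 − 4 = 23; sign = (−1)^23 = -1.
(2|27)_J = -1 (Zolotarev's lemma cross-check).

-1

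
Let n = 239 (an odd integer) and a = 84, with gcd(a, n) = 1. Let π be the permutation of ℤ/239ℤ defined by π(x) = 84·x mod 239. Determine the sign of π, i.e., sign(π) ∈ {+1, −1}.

Trace 211: π^k(211) = [211, 38, 85, 209, 109, 74, 2] for k=0..6.
π_84 has 2 disjoint cycles with lengths [238, 1] on {0,…,238}.
2 cycles on 239: each ℓ→(−1)^(ℓ−1), product (−1)^237 = -1.

-1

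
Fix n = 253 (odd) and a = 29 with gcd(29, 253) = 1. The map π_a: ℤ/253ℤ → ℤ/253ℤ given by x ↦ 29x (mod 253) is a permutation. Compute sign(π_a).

-1

Start at x=12: 12 → 95 → 225 → 200 → 234 → 208 → 213 → … (one orbit).
Cycle lengths of π_29 on ℤ/253ℤ: [110, 110, 11, 11, 10, 1]; 6 cycles in total.
n − c = 253 − 6 = 247; sign = (−1)^247 = -1.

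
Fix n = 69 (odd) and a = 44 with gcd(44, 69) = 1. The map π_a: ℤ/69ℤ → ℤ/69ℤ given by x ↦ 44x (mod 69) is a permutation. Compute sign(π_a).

Orbit of 5 under x↦44x: [5, 13, 20, 52, 11, 1, 44]… (length divides ord_69(44)).
π_44 has 5 disjoint cycles with lengths [22, 22, 22, 2, 1] on {0,…,68}.
sign(π) = (−1)^{n − #cycles} = (−1)^{69−5} = (−1)^64 = +1.
The Jacobi symbol (44|69) = +1 (Zolotarev) agrees.

+1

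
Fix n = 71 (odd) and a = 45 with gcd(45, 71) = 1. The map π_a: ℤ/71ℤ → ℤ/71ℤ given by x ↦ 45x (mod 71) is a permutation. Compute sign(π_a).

Trace 37: π^k(37) = [37, 32, 20, 48, 30, 1, 45] for k=0..6.
Decompose π into cycles: lengths [7, 7, 7, 7, 7, 7, 7, 7, 7, 7, 1] (11 cycles, including the fixed point 0).
With 11 cycles on 71 points, sign = (−1)^{71−11} = +1.
Check: (45/71) = +1 by Zolotarev.

+1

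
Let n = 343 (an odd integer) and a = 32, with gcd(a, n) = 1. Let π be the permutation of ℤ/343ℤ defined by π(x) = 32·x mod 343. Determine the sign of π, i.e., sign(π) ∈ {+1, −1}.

+1

Orbit of 190 under x↦32x: [190, 249, 79, 127, 291, 51, 260]… (length divides ord_343(32)).
Cycle lengths of π_32 on ℤ/343ℤ: [147, 147, 21, 21, 3, 3, 1]; 7 cycles in total.
343 − 7 = 336 transpositions; sign(π) = (−1)^336 = +1.
The Jacobi symbol (32|343) = +1 (Zolotarev) agrees.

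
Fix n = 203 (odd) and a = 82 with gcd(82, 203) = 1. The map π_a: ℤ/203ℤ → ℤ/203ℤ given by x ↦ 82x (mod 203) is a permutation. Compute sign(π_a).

-1

Orbit of 111 under x↦82x: [111, 170, 136, 190, 152, 81, 146]… (length divides ord_203(82)).
Cycle type of π: 42×4 + 7×4 + 6 + 1; total 10 cycles.
203 − 10 = 193 transpositions; sign(π) = (−1)^193 = -1.
Zolotarev: (82|203) = -1, matching the cycle-count sign.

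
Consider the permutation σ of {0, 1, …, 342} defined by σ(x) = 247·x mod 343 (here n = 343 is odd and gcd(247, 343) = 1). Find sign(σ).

+1

Orbit of 72 under x↦247x: [72, 291, 190, 282, 25, 1, 247]… (length divides ord_343(247)).
7 cycles of lengths [147, 147, 21, 21, 3, 3, 1].
n − c = 343 − 7 = 336; sign = (−1)^336 = +1.
Via Zolotarev, sign(π_{247}) = (247|343) = +1.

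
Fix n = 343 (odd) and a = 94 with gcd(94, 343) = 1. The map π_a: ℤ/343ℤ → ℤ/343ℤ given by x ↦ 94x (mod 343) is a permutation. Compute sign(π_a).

-1

Trace 40: π^k(40) = [40, 330, 150, 37, 48, 53, 180] for k=0..6.
Cycle lengths of π_94 on ℤ/343ℤ: [294, 42, 6, 1]; 4 cycles in total.
4 cycles on 343: each ℓ→(−1)^(ℓ−1), product (−1)^339 = -1.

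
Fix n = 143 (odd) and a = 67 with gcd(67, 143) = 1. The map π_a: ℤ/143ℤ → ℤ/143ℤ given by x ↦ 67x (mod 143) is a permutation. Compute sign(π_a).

-1

Orbit of 67 under x↦67x: [67, 56, 34, 133, 45, 12, 89]… (length divides ord_143(67)).
22 cycles of lengths [12, 12, 12, 12, 12, 12, 12, 12, 12, 12, 12, 1, 1, 1, 1, 1, 1, 1, 1, 1, 1, 1].
n − c = 143 − 22 = 121; sign = (−1)^121 = -1.
(67|143)_J = -1 (Zolotarev's lemma cross-check).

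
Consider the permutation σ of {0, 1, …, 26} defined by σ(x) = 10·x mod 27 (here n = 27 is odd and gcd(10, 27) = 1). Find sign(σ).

+1

Trace 1: π^k(1) = [1, 10, 19] for k=0..2.
π_10 has 15 disjoint cycles with lengths [3, 3, 3, 3, 3, 3, 1, 1, 1, 1, 1, 1, 1, 1, 1] on {0,…,26}.
n − c = 27 − 15 = 12; sign = (−1)^12 = +1.
Check: (10/27) = +1 by Zolotarev.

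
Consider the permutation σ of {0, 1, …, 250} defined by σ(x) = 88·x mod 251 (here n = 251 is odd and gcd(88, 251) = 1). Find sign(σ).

+1

Trace 218: π^k(218) = [218, 108, 217, 20, 3, 13, 140] for k=0..6.
The orbit structure of x ↦ 88x mod 251: 3 orbits of sizes [125, 125, 1].
n − c = 251 − 3 = 248; sign = (−1)^248 = +1.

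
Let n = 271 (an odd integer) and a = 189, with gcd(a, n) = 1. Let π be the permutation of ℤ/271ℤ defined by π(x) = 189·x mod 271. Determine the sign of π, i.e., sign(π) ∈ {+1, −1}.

Trace 269: π^k(269) = [269, 164, 102, 37, 218, 10, 264] for k=0..6.
The orbit structure of x ↦ 189x mod 271: 2 orbits of sizes [270, 1].
Σ(ℓ_i−1) = 271−2 = 269; sign = (−1)^269 = -1.
Check: (189/271) = -1 by Zolotarev.

-1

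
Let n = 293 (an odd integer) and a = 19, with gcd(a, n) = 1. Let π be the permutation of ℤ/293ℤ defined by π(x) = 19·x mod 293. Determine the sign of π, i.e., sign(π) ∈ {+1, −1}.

-1

Start at x=97: 97 → 85 → 150 → 213 → 238 → 127 → 69 → … (one orbit).
2 cycles of lengths [292, 1].
293 − 2 = 291 transpositions; sign(π) = (−1)^291 = -1.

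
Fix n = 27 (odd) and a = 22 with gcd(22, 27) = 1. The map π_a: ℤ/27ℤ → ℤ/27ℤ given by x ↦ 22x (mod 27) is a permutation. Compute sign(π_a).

+1

Start at x=4: 4 → 7 → 19 → 13 → 16 → 1 → 22 → … (one orbit).
7 cycles of lengths [9, 9, 3, 3, 1, 1, 1].
sign(π) = (−1)^{n − #cycles} = (−1)^{27−7} = (−1)^20 = +1.
Via Zolotarev, sign(π_{22}) = (22|27) = +1.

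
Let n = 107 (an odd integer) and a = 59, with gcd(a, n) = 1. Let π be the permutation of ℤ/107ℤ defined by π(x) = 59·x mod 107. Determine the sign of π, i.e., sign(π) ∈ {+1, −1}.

-1

Orbit of 2 under x↦59x: [2, 11, 7, 92, 78, 1, 59]… (length divides ord_107(59)).
The orbit structure of x ↦ 59x mod 107: 2 orbits of sizes [106, 1].
107 − 2 = 105 transpositions; sign(π) = (−1)^105 = -1.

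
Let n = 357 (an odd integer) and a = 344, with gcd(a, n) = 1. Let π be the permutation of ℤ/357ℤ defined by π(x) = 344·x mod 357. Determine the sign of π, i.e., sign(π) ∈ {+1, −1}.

Orbit of 344 under x↦344x: [344, 169, 302, 1]… (length divides ord_357(344)).
98 cycles of lengths [4, 4, 4, 4, 4, 4, 4, 4, 4, 4, 4, 4, 4, 4, 4, 4, 4, 4, 4, 4, 4, 4, 4, 4, 4, 4, 4, 4, 4, 4, 4, 4, 4, 4, 4, 4, 4, 4, 4, 4, 4, 4, 4, 4, 4, 4, 4, 4, 4, 4, 4, 4, 4, 4, 4, 4, 4, 4, 4, 4, 4, 4, 4, 4, 4, 4, 4, 4, 4, 4, 4, 4, 4, 4, 4, 4, 4, 4, 4, 4, 4, 4, 4, 4, 2, 2, 2, 2, 2, 2, 2, 1, 1, 1, 1, 1, 1, 1].
With 98 cycles on 357 points, sign = (−1)^{357−98} = -1.
Zolotarev: (344|357) = -1, matching the cycle-count sign.

-1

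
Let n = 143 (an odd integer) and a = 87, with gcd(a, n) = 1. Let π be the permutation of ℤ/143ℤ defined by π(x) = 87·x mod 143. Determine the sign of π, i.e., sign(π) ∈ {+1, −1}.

-1

Trace 1: π^k(1) = [1, 87, 133, 131, 100, 120] for k=0..5.
Cycle lengths of π_87 on ℤ/143ℤ: [6, 6, 6, 6, 6, 6, 6, 6, 6, 6, 6, 6, 6, 6, 6, 6, 6, 6, 6, 6, 3, 3, 3, 3, 2, 2, 2, 2, 2, 1]; 30 cycles in total.
Σ(ℓ_i−1) = 143−30 = 113; sign = (−1)^113 = -1.
Check: (87/143) = -1 by Zolotarev.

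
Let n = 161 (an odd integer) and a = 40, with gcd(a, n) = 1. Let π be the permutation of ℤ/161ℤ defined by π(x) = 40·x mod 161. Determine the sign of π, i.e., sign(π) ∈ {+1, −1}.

+1

Start at x=5: 5 → 39 → 111 → 93 → 17 → 36 → 152 → … (one orbit).
Cycle type of π: 66×2 + 22 + 6 + 1; total 5 cycles.
With 5 cycles on 161 points, sign = (−1)^{161−5} = +1.
The Jacobi symbol (40|161) = +1 (Zolotarev) agrees.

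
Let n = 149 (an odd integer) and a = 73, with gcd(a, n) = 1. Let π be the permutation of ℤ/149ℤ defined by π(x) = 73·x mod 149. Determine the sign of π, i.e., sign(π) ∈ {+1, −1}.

+1

Trace 96: π^k(96) = [96, 5, 67, 123, 39, 16, 125] for k=0..6.
Decompose π into cycles: lengths [37, 37, 37, 37, 1] (5 cycles, including the fixed point 0).
Σ(ℓ_i−1) = 149−5 = 144; sign = (−1)^144 = +1.
Via Zolotarev, sign(π_{73}) = (73|149) = +1.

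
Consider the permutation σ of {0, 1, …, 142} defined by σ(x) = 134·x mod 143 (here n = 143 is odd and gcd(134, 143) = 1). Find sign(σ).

-1

Orbit of 43 under x↦134x: [43, 42, 51, 113, 127, 1, 134]… (length divides ord_143(134)).
The orbit structure of x ↦ 134x mod 143: 8 orbits of sizes [30, 30, 30, 30, 10, 6, 6, 1].
With 8 cycles on 143 points, sign = (−1)^{143−8} = -1.
Check: (134/143) = -1 by Zolotarev.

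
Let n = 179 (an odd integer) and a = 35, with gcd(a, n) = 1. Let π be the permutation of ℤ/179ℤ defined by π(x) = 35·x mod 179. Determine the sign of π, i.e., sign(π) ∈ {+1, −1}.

-1

Orbit of 131 under x↦35x: [131, 110, 91, 142, 137, 141, 102]… (length divides ord_179(35)).
Decompose π into cycles: lengths [178, 1] (2 cycles, including the fixed point 0).
With 2 cycles on 179 points, sign = (−1)^{179−2} = -1.
Check: (35/179) = -1 by Zolotarev.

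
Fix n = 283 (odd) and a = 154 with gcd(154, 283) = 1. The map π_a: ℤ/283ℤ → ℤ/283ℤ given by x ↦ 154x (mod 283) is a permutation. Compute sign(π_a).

-1

Trace 200: π^k(200) = [200, 236, 120, 85, 72, 51, 213] for k=0..6.
The orbit structure of x ↦ 154x mod 283: 2 orbits of sizes [282, 1].
2 cycles on 283: each ℓ→(−1)^(ℓ−1), product (−1)^281 = -1.
The Jacobi symbol (154|283) = -1 (Zolotarev) agrees.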